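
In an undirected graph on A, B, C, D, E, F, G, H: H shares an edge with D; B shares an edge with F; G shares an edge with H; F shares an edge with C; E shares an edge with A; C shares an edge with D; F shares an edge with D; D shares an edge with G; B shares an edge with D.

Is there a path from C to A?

No

Explore from C.
Distance 1: reach D, F.
Distance 2: reach B, G, H.
The search is exhausted without reaching A; it lies in a different component.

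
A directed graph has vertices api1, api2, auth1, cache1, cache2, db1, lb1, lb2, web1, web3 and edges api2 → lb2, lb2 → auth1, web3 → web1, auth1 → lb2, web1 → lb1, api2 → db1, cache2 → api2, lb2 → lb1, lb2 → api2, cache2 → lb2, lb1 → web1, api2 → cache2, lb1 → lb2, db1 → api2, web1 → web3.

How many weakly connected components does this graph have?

3

From api1: component {api1}.
From api2: component {api2, auth1, cache2, db1, lb1, lb2, web1, web3}.
From cache1: component {cache1}.
That's 3 components.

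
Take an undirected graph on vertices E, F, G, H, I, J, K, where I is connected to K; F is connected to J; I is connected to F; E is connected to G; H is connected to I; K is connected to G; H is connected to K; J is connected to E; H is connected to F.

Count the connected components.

1

From E: component {E, F, G, H, I, J, K}.
That's 1 component.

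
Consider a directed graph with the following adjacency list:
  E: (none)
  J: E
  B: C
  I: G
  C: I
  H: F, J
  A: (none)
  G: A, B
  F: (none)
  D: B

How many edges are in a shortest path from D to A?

5

Distance 0: D.
Distance 1: B.
Distance 2: C.
Distance 3: I.
Distance 4: G.
Distance 5: A — contains A.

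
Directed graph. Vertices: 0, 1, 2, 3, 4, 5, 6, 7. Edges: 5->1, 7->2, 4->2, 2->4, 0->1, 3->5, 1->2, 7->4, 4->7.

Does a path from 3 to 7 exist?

Yes

Explore from 3.
Distance 1: reach 5.
Distance 2: reach 1.
Distance 3: reach 2.
Distance 4: reach 4.
Distance 5: reach 7.
Found 7.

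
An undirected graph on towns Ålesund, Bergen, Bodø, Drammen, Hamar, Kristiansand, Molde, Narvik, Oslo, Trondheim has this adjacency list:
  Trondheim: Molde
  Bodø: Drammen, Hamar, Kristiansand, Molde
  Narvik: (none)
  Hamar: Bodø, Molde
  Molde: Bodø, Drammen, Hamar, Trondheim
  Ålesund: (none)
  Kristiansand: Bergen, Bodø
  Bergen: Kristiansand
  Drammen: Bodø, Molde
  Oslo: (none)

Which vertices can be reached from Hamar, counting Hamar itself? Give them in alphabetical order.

Bergen, Bodø, Drammen, Hamar, Kristiansand, Molde, Trondheim

Start at Hamar.
Its neighbours: Bodø, Molde.
Then their neighbours: Drammen, Kristiansand, Trondheim.
Then next layer: Bergen.
Nothing further is reachable.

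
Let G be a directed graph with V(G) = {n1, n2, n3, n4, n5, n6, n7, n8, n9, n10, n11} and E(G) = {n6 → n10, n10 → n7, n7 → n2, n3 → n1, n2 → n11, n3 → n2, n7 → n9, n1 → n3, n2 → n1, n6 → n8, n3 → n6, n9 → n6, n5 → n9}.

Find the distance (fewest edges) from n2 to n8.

4

Distance 0: n2.
Distance 1: n1, n11.
Distance 2: n3.
Distance 3: n6.
Distance 4: n8, n10 — contains n8.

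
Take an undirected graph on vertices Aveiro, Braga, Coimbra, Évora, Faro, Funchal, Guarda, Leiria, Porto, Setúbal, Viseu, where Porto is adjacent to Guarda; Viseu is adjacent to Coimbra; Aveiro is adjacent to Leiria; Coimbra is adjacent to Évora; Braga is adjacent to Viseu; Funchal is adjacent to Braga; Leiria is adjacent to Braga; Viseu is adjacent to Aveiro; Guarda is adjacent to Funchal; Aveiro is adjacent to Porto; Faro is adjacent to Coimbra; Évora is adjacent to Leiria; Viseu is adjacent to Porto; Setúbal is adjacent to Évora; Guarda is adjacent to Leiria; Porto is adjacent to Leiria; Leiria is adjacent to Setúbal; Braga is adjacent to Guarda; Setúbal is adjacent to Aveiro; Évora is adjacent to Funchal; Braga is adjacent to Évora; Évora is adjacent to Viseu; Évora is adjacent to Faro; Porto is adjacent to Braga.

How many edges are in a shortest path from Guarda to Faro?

Distance 0: Guarda.
Distance 1: Braga, Funchal, Leiria, Porto.
Distance 2: Aveiro, Évora, Setúbal, Viseu.
Distance 3: Coimbra, Faro — contains Faro.

3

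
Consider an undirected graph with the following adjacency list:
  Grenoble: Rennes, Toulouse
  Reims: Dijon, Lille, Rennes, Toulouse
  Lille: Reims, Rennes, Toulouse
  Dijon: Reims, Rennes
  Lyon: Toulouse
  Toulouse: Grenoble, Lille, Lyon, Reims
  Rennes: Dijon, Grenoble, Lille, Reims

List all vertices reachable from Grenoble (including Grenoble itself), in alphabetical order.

Start at Grenoble.
Its neighbours: Rennes, Toulouse.
Then their neighbours: Dijon, Lille, Lyon, Reims.
Every vertex is now reached.

Dijon, Grenoble, Lille, Lyon, Reims, Rennes, Toulouse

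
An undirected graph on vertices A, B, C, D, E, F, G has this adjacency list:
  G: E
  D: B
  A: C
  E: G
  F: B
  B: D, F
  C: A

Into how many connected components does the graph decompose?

From A: component {A, C}.
From B: component {B, D, F}.
From E: component {E, G}.
That's 3 components.

3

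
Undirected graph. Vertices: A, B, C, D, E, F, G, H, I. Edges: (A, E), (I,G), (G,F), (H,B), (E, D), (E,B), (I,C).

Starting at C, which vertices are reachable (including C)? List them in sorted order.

Start at C.
Its neighbours: I.
Then their neighbours: G.
Then next layer: F.
Nothing further is reachable.

C, F, G, I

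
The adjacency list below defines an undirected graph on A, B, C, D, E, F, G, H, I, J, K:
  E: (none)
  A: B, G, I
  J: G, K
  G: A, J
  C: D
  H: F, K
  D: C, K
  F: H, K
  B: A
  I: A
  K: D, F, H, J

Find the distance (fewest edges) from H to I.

5

Distance 0: H.
Distance 1: F, K.
Distance 2: D, J.
Distance 3: C, G.
Distance 4: A.
Distance 5: B, I — contains I.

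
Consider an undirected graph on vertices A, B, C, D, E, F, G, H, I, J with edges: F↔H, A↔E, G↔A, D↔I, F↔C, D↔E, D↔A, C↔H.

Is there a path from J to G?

No

J has no edges, so nothing is reachable from it.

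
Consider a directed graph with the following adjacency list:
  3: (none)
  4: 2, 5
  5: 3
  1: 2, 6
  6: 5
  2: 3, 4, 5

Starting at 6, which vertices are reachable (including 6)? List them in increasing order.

3, 5, 6

Start at 6.
Its neighbours: 5.
Then their neighbours: 3.
Nothing further is reachable.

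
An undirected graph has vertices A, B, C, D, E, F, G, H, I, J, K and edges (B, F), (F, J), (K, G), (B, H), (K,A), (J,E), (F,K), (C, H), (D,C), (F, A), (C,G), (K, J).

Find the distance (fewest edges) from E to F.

2

Distance 0: E.
Distance 1: J.
Distance 2: F, K — contains F.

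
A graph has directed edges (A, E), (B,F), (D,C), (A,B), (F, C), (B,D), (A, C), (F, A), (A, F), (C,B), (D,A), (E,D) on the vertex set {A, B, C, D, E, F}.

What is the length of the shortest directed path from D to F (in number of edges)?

Distance 0: D.
Distance 1: A, C.
Distance 2: B, E, F — contains F.

2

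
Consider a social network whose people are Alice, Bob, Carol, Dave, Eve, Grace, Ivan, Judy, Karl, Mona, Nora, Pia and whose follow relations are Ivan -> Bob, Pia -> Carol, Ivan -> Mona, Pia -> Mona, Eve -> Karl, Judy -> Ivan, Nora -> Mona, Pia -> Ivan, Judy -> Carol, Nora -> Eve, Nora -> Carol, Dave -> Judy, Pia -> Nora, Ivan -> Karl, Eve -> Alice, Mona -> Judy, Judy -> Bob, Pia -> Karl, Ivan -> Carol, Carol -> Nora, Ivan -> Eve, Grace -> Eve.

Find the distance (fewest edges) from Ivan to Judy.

Distance 0: Ivan.
Distance 1: Bob, Carol, Eve, Karl, Mona.
Distance 2: Alice, Judy, Nora — contains Judy.

2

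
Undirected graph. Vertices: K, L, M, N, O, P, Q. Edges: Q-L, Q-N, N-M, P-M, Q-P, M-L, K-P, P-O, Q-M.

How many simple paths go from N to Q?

N–M–L–Q
N–M–P–Q
N–M–Q
N–Q

4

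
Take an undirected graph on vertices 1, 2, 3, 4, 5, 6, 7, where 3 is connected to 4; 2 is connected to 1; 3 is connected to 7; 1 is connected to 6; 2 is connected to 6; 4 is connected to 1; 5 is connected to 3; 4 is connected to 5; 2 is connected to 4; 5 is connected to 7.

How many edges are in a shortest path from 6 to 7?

Distance 0: 6.
Distance 1: 1, 2.
Distance 2: 4.
Distance 3: 3, 5.
Distance 4: 7 — contains 7.

4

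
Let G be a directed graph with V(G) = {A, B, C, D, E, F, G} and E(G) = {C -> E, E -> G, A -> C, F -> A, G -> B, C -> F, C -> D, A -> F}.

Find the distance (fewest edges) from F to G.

4

Distance 0: F.
Distance 1: A.
Distance 2: C.
Distance 3: D, E.
Distance 4: G — contains G.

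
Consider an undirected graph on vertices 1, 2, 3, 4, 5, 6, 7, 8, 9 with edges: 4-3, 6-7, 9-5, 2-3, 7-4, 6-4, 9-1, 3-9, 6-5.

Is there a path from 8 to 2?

No

8 has no edges, so nothing is reachable from it.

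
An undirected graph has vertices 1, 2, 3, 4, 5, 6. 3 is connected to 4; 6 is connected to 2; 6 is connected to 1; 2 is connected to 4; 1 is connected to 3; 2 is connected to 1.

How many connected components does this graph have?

From 1: component {1, 2, 3, 4, 6}.
From 5: component {5}.
That's 2 components.

2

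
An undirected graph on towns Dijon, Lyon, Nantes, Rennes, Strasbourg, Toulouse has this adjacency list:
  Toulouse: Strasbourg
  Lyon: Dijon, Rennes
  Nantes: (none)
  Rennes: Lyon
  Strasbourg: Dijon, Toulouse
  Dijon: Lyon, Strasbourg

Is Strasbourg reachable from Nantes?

Nantes has no edges, so nothing is reachable from it.

No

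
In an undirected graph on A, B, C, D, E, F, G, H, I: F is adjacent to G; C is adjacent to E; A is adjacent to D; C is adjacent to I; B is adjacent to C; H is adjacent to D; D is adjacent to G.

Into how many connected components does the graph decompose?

2

From A: component {A, D, F, G, H}.
From B: component {B, C, E, I}.
That's 2 components.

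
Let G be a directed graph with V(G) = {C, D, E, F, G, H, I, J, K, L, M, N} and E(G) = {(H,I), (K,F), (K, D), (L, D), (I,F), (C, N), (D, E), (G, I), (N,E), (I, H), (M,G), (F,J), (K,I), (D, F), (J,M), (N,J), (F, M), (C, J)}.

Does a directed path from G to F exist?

Yes

Explore from G.
Distance 1: reach I.
Distance 2: reach F, H.
Found F.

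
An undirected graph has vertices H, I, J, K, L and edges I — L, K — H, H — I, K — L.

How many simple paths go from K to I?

K–H–I
K–L–I

2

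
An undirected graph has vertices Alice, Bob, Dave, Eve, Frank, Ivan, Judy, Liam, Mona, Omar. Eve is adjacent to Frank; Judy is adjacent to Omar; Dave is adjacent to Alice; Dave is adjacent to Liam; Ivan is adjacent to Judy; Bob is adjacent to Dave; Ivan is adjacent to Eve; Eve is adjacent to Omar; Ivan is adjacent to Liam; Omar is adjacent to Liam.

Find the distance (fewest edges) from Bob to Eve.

4

Distance 0: Bob.
Distance 1: Dave.
Distance 2: Alice, Liam.
Distance 3: Ivan, Omar.
Distance 4: Eve, Judy — contains Eve.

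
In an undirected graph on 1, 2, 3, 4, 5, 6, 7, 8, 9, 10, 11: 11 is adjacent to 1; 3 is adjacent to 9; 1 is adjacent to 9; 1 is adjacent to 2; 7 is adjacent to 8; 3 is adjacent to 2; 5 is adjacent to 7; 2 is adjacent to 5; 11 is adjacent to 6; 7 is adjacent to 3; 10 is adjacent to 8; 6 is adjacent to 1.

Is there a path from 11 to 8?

Explore from 11.
Distance 1: reach 1, 6.
Distance 2: reach 2, 9.
Distance 3: reach 3, 5.
Distance 4: reach 7.
Distance 5: reach 8.
Found 8.

Yes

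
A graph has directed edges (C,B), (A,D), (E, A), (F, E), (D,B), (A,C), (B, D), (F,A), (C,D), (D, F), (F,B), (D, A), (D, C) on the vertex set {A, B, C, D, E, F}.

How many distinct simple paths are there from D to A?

3

D→A
D→F→A
D→F→E→A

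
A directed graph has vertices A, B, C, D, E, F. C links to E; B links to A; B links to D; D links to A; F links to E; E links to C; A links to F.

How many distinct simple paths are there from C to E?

C→E

1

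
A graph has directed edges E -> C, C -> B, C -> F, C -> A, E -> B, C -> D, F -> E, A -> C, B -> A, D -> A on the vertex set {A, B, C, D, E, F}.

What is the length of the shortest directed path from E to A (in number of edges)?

Distance 0: E.
Distance 1: B, C.
Distance 2: A, D, F — contains A.

2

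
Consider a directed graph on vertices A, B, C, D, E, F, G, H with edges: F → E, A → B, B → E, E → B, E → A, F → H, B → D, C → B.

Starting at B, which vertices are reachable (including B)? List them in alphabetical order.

A, B, D, E

Start at B.
Its neighbours: D, E.
Then their neighbours: A.
Nothing further is reachable.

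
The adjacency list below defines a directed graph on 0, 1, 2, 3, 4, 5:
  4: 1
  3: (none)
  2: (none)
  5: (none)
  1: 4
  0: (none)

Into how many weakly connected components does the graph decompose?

From 0: component {0}.
From 1: component {1, 4}.
From 2: component {2}.
From 3: component {3}.
From 5: component {5}.
That's 5 components.

5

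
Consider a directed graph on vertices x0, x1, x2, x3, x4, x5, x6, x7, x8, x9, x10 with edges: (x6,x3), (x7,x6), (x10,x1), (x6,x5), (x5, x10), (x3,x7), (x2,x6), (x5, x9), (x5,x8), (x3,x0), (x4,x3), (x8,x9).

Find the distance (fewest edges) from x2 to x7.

Distance 0: x2.
Distance 1: x6.
Distance 2: x3, x5.
Distance 3: x0, x7, x8, x9, x10 — contains x7.

3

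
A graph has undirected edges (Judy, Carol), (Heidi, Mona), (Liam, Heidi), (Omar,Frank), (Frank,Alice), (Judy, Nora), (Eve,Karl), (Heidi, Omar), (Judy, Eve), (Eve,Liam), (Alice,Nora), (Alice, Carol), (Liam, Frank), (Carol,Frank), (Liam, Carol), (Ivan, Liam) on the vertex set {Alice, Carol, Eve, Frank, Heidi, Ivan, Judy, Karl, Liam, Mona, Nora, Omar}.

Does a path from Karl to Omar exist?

Explore from Karl.
Distance 1: reach Eve.
Distance 2: reach Judy, Liam.
Distance 3: reach Carol, Frank, Heidi, Ivan, Nora.
Distance 4: reach Alice, Mona, Omar.
Found Omar.

Yes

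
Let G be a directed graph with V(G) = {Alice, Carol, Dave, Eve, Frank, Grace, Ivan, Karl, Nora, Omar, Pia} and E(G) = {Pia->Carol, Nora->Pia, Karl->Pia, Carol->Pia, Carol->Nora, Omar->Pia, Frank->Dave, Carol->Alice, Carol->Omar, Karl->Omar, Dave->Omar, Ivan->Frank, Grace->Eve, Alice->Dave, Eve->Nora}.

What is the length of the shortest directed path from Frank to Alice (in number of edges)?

5

Distance 0: Frank.
Distance 1: Dave.
Distance 2: Omar.
Distance 3: Pia.
Distance 4: Carol.
Distance 5: Alice, Nora — contains Alice.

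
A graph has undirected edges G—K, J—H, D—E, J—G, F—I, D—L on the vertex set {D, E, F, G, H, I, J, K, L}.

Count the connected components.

3

From D: component {D, E, L}.
From F: component {F, I}.
From G: component {G, H, J, K}.
That's 3 components.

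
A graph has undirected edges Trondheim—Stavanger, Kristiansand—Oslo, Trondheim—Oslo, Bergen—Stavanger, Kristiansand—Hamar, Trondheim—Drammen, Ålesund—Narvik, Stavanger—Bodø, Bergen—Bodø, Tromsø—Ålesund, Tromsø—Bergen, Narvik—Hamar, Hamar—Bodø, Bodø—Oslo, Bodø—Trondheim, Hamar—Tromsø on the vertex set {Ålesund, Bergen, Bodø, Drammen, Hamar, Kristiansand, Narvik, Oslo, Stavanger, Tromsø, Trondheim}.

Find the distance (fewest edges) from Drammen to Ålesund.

5

Distance 0: Drammen.
Distance 1: Trondheim.
Distance 2: Bodø, Oslo, Stavanger.
Distance 3: Bergen, Hamar, Kristiansand.
Distance 4: Narvik, Tromsø.
Distance 5: Ålesund — contains Ålesund.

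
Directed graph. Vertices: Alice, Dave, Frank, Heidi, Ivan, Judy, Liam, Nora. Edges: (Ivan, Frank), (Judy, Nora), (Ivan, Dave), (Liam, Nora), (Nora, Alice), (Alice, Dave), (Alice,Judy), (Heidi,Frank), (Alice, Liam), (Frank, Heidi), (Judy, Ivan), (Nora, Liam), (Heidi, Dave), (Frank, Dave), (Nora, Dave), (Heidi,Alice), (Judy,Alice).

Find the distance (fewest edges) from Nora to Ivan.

Distance 0: Nora.
Distance 1: Alice, Dave, Liam.
Distance 2: Judy.
Distance 3: Ivan — contains Ivan.

3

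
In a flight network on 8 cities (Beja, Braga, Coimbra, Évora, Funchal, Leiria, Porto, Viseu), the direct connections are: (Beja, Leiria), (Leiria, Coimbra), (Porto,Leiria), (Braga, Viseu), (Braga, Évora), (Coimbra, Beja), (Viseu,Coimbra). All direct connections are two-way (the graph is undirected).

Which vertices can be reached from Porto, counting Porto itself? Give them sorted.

Start at Porto.
Its neighbours: Leiria.
Then their neighbours: Beja, Coimbra.
Then next layer: Viseu.
Then next layer: Braga.
Then next layer: Évora.
Nothing further is reachable.

Beja, Braga, Coimbra, Évora, Leiria, Porto, Viseu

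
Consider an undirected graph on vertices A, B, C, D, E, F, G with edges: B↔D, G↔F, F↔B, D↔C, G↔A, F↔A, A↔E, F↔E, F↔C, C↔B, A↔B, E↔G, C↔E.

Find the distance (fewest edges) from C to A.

Distance 0: C.
Distance 1: B, D, E, F.
Distance 2: A, G — contains A.

2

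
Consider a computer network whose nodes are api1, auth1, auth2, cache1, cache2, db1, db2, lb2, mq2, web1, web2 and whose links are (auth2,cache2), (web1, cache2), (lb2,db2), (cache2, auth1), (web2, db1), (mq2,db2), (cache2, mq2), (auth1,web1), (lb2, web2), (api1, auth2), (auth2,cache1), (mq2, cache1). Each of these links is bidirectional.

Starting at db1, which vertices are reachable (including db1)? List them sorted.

api1, auth1, auth2, cache1, cache2, db1, db2, lb2, mq2, web1, web2

Start at db1.
Its neighbours: web2.
Then their neighbours: lb2.
Then next layer: db2.
Then next layer: mq2.
Then next layer: cache1, cache2.
Then next layer: auth1, auth2, web1.
Then next layer: api1.
Every vertex is now reached.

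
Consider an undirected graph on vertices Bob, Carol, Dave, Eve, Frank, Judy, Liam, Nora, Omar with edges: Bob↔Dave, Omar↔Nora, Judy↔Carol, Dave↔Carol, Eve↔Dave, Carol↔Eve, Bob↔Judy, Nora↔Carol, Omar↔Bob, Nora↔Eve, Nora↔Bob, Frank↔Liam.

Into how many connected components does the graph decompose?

2

From Bob: component {Bob, Carol, Dave, Eve, Judy, Nora, Omar}.
From Frank: component {Frank, Liam}.
That's 2 components.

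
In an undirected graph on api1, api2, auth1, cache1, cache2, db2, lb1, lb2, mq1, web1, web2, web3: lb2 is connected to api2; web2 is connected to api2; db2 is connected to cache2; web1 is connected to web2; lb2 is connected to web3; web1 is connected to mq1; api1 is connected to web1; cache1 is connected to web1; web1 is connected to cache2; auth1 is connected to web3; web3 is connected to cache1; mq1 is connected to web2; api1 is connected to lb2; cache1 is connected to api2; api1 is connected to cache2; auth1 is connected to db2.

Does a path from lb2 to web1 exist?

Yes

Explore from lb2.
Distance 1: reach api1, api2, web3.
Distance 2: reach auth1, cache1, cache2, web1, web2.
Found web1.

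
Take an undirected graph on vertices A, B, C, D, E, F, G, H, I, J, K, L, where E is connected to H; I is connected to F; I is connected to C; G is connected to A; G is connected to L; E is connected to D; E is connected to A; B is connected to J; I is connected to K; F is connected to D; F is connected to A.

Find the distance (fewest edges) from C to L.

Distance 0: C.
Distance 1: I.
Distance 2: F, K.
Distance 3: A, D.
Distance 4: E, G.
Distance 5: H, L — contains L.

5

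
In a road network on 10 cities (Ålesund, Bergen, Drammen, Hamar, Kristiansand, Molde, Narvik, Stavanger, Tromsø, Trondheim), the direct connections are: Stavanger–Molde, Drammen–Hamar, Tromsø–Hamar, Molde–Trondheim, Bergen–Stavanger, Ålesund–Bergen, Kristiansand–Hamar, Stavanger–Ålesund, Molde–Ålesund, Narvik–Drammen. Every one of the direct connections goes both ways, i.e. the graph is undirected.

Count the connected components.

2

From Ålesund: component {Ålesund, Bergen, Molde, Stavanger, Trondheim}.
From Drammen: component {Drammen, Hamar, Kristiansand, Narvik, Tromsø}.
That's 2 components.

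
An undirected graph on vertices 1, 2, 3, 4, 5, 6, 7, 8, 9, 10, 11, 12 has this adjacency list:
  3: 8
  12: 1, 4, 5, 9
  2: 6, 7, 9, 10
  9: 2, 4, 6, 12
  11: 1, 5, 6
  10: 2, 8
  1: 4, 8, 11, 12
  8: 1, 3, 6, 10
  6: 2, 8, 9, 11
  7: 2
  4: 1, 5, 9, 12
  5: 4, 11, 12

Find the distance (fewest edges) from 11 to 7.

3

Distance 0: 11.
Distance 1: 1, 5, 6.
Distance 2: 2, 4, 8, 9, 12.
Distance 3: 3, 7, 10 — contains 7.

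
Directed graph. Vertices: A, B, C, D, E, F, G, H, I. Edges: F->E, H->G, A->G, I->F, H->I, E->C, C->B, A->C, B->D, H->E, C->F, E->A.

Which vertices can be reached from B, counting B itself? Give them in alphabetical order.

Start at B.
Its neighbours: D.
Nothing further is reachable.

B, D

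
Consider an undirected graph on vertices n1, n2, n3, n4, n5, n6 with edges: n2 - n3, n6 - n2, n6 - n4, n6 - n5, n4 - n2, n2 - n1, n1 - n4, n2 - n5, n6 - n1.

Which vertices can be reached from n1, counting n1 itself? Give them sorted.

n1, n2, n3, n4, n5, n6

Start at n1.
Its neighbours: n2, n4, n6.
Then their neighbours: n3, n5.
Every vertex is now reached.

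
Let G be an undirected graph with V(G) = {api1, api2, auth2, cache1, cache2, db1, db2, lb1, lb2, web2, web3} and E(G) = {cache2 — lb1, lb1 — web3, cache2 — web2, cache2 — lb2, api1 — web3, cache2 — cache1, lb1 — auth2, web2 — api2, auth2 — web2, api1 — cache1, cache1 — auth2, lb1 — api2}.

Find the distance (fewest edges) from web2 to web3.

Distance 0: web2.
Distance 1: api2, auth2, cache2.
Distance 2: cache1, lb1, lb2.
Distance 3: api1, web3 — contains web3.

3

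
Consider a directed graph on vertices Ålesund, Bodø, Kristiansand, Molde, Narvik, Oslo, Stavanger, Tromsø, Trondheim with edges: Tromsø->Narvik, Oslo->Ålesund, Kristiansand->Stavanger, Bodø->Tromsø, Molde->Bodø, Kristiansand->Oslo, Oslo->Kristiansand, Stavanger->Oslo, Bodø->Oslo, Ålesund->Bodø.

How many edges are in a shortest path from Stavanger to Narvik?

5

Distance 0: Stavanger.
Distance 1: Oslo.
Distance 2: Ålesund, Kristiansand.
Distance 3: Bodø.
Distance 4: Tromsø.
Distance 5: Narvik — contains Narvik.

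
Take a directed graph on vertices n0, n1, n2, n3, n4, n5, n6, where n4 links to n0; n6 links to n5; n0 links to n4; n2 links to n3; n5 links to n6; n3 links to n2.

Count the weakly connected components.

4

From n0: component {n0, n4}.
From n1: component {n1}.
From n2: component {n2, n3}.
From n5: component {n5, n6}.
That's 4 components.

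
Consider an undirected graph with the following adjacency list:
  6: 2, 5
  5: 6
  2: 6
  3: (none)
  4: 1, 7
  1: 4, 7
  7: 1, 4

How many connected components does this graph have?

3

From 1: component {1, 4, 7}.
From 2: component {2, 5, 6}.
From 3: component {3}.
That's 3 components.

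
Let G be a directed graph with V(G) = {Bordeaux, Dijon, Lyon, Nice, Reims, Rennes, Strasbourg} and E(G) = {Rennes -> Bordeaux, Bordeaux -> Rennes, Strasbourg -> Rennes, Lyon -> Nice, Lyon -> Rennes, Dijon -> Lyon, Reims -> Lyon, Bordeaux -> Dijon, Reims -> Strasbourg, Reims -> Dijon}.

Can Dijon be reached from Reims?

Yes

Explore from Reims.
Distance 1: reach Dijon, Lyon, Strasbourg.
Found Dijon.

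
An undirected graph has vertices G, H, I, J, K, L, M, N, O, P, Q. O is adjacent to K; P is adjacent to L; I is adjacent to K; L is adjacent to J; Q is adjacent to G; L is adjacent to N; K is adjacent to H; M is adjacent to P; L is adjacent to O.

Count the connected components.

2

From G: component {G, Q}.
From H: component {H, I, J, K, L, M, N, O, P}.
That's 2 components.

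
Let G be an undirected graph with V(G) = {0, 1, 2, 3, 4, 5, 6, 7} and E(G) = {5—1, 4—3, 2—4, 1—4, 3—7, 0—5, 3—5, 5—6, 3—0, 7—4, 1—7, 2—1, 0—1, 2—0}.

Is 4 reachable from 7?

Explore from 7.
Distance 1: reach 1, 3, 4.
Found 4.

Yes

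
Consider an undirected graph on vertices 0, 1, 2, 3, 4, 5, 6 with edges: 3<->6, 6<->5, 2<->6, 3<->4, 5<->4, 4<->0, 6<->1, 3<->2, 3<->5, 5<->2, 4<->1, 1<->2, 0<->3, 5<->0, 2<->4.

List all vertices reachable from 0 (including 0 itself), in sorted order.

0, 1, 2, 3, 4, 5, 6

Start at 0.
Its neighbours: 3, 4, 5.
Then their neighbours: 1, 2, 6.
Every vertex is now reached.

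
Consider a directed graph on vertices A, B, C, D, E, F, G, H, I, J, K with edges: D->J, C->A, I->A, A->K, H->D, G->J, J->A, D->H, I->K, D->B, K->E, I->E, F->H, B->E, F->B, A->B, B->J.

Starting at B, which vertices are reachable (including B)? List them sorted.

A, B, E, J, K

Start at B.
Its neighbours: E, J.
Then their neighbours: A.
Then next layer: K.
Nothing further is reachable.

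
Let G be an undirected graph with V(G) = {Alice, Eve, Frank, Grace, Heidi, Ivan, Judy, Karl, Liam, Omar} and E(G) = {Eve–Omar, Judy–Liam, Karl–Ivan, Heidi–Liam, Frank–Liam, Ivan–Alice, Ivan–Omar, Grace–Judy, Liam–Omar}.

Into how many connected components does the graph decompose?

From Alice: component {Alice, Eve, Frank, Grace, Heidi, Ivan, Judy, Karl, Liam, Omar}.
That's 1 component.

1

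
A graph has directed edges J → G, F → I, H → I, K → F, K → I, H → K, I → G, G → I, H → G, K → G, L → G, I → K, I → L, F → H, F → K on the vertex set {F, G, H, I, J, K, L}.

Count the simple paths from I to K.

1

I→K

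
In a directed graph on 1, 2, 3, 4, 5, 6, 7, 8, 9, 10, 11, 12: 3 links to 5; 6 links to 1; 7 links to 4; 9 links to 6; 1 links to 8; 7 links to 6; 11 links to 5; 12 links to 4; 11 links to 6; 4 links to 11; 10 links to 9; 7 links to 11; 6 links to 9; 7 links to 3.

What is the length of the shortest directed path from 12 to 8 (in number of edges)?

Distance 0: 12.
Distance 1: 4.
Distance 2: 11.
Distance 3: 5, 6.
Distance 4: 1, 9.
Distance 5: 8 — contains 8.

5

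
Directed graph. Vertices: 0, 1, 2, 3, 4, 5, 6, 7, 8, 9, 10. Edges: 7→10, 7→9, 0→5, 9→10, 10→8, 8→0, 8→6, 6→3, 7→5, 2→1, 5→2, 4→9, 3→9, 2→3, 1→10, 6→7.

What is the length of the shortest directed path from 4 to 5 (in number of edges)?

5

Distance 0: 4.
Distance 1: 9.
Distance 2: 10.
Distance 3: 8.
Distance 4: 0, 6.
Distance 5: 3, 5, 7 — contains 5.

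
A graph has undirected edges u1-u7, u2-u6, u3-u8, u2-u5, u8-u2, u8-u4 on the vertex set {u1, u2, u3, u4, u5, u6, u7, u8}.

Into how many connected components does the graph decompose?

2

From u1: component {u1, u7}.
From u2: component {u2, u3, u4, u5, u6, u8}.
That's 2 components.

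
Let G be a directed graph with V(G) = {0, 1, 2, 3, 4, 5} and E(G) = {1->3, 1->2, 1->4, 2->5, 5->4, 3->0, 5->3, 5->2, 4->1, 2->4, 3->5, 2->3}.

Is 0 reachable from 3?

Explore from 3.
Distance 1: reach 0, 5.
Found 0.

Yes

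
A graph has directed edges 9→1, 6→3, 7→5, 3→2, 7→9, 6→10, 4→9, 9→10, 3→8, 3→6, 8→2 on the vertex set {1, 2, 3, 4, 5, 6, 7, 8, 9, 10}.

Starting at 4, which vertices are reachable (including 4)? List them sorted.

Start at 4.
Its neighbours: 9.
Then their neighbours: 1, 10.
Nothing further is reachable.

1, 4, 9, 10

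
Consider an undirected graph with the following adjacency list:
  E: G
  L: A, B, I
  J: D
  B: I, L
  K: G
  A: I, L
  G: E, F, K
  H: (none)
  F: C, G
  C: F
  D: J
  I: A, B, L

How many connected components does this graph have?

From A: component {A, B, I, L}.
From C: component {C, E, F, G, K}.
From D: component {D, J}.
From H: component {H}.
That's 4 components.

4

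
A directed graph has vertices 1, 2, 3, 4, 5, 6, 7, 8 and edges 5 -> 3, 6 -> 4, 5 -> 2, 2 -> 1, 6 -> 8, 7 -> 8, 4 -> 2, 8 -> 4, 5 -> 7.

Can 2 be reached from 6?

Yes

Explore from 6.
Distance 1: reach 4, 8.
Distance 2: reach 2.
Found 2.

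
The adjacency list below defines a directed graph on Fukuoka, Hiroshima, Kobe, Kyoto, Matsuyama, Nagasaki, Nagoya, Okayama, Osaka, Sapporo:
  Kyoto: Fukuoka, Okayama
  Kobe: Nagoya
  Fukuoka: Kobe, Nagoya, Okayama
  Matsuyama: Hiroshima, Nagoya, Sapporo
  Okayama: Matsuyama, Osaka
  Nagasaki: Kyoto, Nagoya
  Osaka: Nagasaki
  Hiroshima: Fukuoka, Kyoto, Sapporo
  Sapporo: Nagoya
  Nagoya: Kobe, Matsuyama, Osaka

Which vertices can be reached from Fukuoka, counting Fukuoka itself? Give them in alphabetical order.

Fukuoka, Hiroshima, Kobe, Kyoto, Matsuyama, Nagasaki, Nagoya, Okayama, Osaka, Sapporo

Start at Fukuoka.
Its neighbours: Kobe, Nagoya, Okayama.
Then their neighbours: Matsuyama, Osaka.
Then next layer: Hiroshima, Nagasaki, Sapporo.
Then next layer: Kyoto.
Every vertex is now reached.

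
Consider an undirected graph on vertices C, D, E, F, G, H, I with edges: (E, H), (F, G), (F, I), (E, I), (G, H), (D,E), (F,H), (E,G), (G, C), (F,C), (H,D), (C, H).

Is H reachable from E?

Yes

Explore from E.
Distance 1: reach D, G, H, I.
Found H.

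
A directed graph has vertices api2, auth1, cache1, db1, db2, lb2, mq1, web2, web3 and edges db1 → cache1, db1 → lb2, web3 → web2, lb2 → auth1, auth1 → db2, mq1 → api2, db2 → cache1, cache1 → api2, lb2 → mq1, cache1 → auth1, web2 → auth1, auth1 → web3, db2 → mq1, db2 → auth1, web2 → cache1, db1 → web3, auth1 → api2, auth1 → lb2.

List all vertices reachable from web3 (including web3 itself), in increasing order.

api2, auth1, cache1, db2, lb2, mq1, web2, web3

Start at web3.
Its neighbours: web2.
Then their neighbours: auth1, cache1.
Then next layer: api2, db2, lb2.
Then next layer: mq1.
Nothing further is reachable.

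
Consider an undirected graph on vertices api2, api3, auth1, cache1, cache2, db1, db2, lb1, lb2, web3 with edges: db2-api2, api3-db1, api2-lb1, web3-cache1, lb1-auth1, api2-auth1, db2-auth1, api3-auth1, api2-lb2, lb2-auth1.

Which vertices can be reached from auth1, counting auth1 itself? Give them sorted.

api2, api3, auth1, db1, db2, lb1, lb2

Start at auth1.
Its neighbours: api2, api3, db2, lb1, lb2.
Then their neighbours: db1.
Nothing further is reachable.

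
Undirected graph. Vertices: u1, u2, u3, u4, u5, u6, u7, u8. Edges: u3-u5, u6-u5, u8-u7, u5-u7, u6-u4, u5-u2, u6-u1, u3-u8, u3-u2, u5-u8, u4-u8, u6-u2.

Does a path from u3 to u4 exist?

Yes

Explore from u3.
Distance 1: reach u2, u5, u8.
Distance 2: reach u4, u6, u7.
Found u4.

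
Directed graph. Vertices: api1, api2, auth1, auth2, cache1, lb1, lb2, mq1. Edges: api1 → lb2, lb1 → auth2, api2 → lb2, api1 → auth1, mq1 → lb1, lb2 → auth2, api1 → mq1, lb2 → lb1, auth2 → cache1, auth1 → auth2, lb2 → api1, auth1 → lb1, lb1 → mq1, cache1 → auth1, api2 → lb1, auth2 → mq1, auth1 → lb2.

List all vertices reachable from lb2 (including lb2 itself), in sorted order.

Start at lb2.
Its neighbours: api1, auth2, lb1.
Then their neighbours: auth1, cache1, mq1.
Nothing further is reachable.

api1, auth1, auth2, cache1, lb1, lb2, mq1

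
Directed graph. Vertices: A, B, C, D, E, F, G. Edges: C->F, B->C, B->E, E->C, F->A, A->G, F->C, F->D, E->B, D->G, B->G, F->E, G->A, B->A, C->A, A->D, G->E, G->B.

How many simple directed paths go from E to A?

E→B→A
E→B→C→A
E→B→C→F→A
E→B→C→F→D→G→A
E→B→G→A
E→C→A
E→C→F→A
E→C→F→D→G→A
E→C→F→D→G→B→A

9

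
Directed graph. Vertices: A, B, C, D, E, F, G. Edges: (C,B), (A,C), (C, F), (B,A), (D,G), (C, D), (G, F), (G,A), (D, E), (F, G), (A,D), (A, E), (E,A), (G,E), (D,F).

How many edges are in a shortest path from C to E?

2

Distance 0: C.
Distance 1: B, D, F.
Distance 2: A, E, G — contains E.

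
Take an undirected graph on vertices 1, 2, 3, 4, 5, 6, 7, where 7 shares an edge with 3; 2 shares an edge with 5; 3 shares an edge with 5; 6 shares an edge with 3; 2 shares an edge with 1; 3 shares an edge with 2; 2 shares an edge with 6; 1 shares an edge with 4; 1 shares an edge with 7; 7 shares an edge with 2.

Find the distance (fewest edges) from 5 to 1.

Distance 0: 5.
Distance 1: 2, 3.
Distance 2: 1, 6, 7 — contains 1.

2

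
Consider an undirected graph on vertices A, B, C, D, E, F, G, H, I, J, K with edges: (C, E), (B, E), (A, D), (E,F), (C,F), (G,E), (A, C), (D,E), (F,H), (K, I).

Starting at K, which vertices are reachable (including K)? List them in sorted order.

Start at K.
Its neighbours: I.
Nothing further is reachable.

I, K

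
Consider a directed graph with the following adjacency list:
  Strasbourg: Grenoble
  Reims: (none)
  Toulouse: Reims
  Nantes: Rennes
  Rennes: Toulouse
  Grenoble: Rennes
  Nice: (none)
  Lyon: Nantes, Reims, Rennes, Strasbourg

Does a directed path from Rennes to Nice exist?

Explore from Rennes.
Distance 1: reach Toulouse.
Distance 2: reach Reims.
The search from Rennes is exhausted; no directed path reaches Nice.

No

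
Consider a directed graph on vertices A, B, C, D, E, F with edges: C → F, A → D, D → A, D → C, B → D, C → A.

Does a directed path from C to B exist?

Explore from C.
Distance 1: reach A, F.
Distance 2: reach D.
The search from C is exhausted; no directed path reaches B.

No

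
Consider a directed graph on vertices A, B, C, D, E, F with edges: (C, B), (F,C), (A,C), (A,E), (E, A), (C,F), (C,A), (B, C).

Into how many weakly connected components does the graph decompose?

2

From A: component {A, B, C, E, F}.
From D: component {D}.
That's 2 components.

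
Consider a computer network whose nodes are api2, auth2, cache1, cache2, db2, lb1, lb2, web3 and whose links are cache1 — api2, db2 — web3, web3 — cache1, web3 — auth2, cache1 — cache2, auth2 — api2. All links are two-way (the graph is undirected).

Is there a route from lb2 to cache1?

No

lb2 has no edges, so nothing is reachable from it.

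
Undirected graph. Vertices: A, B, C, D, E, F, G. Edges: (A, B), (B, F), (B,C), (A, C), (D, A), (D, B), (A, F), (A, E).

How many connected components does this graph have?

2

From A: component {A, B, C, D, E, F}.
From G: component {G}.
That's 2 components.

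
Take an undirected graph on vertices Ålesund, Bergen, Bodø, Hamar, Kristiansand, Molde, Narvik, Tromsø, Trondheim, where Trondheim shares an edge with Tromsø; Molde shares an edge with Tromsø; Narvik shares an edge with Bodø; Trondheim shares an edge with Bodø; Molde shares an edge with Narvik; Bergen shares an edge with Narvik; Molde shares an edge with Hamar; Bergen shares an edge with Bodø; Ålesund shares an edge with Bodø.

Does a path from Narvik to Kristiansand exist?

No

Explore from Narvik.
Distance 1: reach Bergen, Bodø, Molde.
Distance 2: reach Ålesund, Hamar, Tromsø, Trondheim.
The search is exhausted without reaching Kristiansand; it lies in a different component.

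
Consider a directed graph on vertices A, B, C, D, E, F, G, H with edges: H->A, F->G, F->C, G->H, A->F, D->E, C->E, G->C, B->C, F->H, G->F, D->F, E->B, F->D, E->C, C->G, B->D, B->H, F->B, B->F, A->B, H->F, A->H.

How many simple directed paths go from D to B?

D→E→B
D→E→C→G→F→B
D→E→C→G→F→H→A→B
D→E→C→G→H→A→B
D→E→C→G→H→A→F→B
D→E→C→G→H→F→B
D→F→B
D→F→C→E→B
D→F→C→G→H→A→B
D→F→G→C→E→B
D→F→G→H→A→B
D→F→H→A→B

12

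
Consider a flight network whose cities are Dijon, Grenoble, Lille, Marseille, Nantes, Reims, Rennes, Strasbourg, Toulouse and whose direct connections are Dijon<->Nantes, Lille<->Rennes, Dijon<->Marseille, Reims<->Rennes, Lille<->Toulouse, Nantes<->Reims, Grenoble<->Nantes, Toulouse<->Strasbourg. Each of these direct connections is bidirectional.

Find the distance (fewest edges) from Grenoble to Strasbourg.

Distance 0: Grenoble.
Distance 1: Nantes.
Distance 2: Dijon, Reims.
Distance 3: Marseille, Rennes.
Distance 4: Lille.
Distance 5: Toulouse.
Distance 6: Strasbourg — contains Strasbourg.

6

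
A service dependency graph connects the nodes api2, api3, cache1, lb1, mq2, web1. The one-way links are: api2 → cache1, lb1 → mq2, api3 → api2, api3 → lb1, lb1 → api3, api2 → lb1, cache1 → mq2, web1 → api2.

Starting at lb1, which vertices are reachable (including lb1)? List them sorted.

Start at lb1.
Its neighbours: api3, mq2.
Then their neighbours: api2.
Then next layer: cache1.
Nothing further is reachable.

api2, api3, cache1, lb1, mq2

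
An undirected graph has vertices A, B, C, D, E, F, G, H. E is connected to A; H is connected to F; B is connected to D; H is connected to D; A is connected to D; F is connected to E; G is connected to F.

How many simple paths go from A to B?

2

A–D–B
A–E–F–H–D–B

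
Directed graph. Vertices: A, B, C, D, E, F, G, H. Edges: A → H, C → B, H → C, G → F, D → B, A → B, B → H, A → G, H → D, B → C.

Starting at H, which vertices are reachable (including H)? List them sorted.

B, C, D, H

Start at H.
Its neighbours: C, D.
Then their neighbours: B.
Nothing further is reachable.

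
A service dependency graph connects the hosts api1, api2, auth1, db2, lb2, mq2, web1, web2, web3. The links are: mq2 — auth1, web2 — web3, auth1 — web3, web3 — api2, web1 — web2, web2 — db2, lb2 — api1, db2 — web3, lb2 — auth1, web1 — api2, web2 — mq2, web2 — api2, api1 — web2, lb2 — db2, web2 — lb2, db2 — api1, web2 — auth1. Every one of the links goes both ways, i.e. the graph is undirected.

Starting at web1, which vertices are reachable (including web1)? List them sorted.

Start at web1.
Its neighbours: api2, web2.
Then their neighbours: api1, auth1, db2, lb2, mq2, web3.
Every vertex is now reached.

api1, api2, auth1, db2, lb2, mq2, web1, web2, web3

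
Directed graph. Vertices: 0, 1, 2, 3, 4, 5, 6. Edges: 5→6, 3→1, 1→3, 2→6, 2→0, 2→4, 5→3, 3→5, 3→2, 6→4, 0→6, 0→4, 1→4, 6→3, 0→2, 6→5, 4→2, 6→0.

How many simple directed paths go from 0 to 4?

10

0→2→4
0→2→6→3→1→4
0→2→6→4
0→2→6→5→3→1→4
0→4
0→6→3→1→4
0→6→3→2→4
0→6→4
0→6→5→3→1→4
0→6→5→3→2→4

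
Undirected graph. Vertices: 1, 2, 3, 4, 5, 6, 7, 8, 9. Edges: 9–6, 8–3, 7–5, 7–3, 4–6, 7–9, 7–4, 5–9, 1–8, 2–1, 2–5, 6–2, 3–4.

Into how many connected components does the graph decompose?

1

From 1: component {1, 2, 3, 4, 5, 6, 7, 8, 9}.
That's 1 component.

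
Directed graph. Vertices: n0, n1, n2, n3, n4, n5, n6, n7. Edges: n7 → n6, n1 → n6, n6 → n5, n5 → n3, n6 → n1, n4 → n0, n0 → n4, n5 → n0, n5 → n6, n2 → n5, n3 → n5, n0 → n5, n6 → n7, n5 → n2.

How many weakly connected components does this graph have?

1

From n0: component {n0, n1, n2, n3, n4, n5, n6, n7}.
That's 1 component.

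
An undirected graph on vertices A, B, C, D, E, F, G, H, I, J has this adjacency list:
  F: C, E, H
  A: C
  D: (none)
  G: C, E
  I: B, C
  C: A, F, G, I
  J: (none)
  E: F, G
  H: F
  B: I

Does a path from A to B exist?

Yes

Explore from A.
Distance 1: reach C.
Distance 2: reach F, G, I.
Distance 3: reach B, E, H.
Found B.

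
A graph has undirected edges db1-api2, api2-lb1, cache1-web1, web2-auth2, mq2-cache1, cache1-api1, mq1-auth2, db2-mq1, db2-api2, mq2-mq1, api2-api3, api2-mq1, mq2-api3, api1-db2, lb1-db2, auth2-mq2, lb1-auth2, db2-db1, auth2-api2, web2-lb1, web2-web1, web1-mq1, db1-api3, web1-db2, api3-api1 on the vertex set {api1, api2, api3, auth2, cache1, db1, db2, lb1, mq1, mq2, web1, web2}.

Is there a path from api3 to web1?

Yes

Explore from api3.
Distance 1: reach api1, api2, db1, mq2.
Distance 2: reach auth2, cache1, db2, lb1, mq1.
Distance 3: reach web1, web2.
Found web1.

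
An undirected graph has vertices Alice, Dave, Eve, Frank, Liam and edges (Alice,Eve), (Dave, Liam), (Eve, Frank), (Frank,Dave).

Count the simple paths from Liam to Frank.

Liam–Dave–Frank

1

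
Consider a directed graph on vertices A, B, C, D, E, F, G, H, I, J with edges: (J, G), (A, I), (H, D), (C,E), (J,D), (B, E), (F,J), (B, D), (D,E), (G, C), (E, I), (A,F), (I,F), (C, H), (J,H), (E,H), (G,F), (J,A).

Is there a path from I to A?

Explore from I.
Distance 1: reach F.
Distance 2: reach J.
Distance 3: reach A, D, G, H.
Found A.

Yes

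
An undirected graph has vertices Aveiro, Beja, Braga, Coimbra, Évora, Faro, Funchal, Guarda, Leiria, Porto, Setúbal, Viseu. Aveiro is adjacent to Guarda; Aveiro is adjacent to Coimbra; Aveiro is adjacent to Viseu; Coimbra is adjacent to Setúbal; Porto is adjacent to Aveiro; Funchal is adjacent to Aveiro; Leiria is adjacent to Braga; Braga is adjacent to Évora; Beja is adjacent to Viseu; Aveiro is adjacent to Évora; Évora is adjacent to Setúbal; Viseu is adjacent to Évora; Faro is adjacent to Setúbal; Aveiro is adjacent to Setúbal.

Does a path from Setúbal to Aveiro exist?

Explore from Setúbal.
Distance 1: reach Aveiro, Coimbra, Évora, Faro.
Found Aveiro.

Yes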